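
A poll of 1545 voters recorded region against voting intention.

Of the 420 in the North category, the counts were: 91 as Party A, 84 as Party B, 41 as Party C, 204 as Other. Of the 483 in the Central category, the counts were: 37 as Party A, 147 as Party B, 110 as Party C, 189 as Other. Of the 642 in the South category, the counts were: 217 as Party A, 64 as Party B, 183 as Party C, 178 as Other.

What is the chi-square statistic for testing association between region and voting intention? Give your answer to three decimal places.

217.613

Row totals: 420, 483, 642. Column totals: 345, 295, 334, 571. Grand total N = 1545.
Expected counts (row total × column total / N):
  North, Party A: 420×345/1545 = 93.7864
  North, Party B: 420×295/1545 = 80.1942
  North, Party C: 420×334/1545 = 90.7961
  North, Other: 420×571/1545 = 155.2233
  Central, Party A: 483×345/1545 = 107.8544
  Central, Party B: 483×295/1545 = 92.2233
  Central, Party C: 483×334/1545 = 104.4155
  Central, Other: 483×571/1545 = 178.5068
  South, Party A: 642×345/1545 = 143.3592
  South, Party B: 642×295/1545 = 122.5825
  South, Party C: 642×334/1545 = 138.7883
  South, Other: 642×571/1545 = 237.2699
Contributions (O − E)²/E:
  (91 − 93.7864)²/93.7864 = 0.0828
  (84 − 80.1942)²/80.1942 = 0.1806
  (41 − 90.7961)²/90.7961 = 27.3101
  (204 − 155.2233)²/155.2233 = 15.3274
  (37 − 107.8544)²/107.8544 = 46.5474
  (147 − 92.2233)²/92.2233 = 32.5350
  (110 − 104.4155)²/104.4155 = 0.2987
  (189 − 178.5068)²/178.5068 = 0.6168
  (217 − 143.3592)²/143.3592 = 37.8278
  (64 − 122.5825)²/122.5825 = 27.9967
  (183 − 138.7883)²/138.7883 = 14.0839
  (178 − 237.2699)²/237.2699 = 14.8056
χ² = 0.0828 + 0.1806 + 27.3101 + 15.3274 + 46.5474 + 32.5350 + 0.2987 + 0.6168 + 37.8278 + 27.9967 + 14.0839 + 14.8056 = 217.613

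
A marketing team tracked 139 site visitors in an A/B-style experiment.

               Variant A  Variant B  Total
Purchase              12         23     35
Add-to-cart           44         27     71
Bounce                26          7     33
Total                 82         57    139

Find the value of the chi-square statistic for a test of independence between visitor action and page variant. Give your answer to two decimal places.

14.44

Grand total N = 139.
Expected counts (row total × column total / N):
  Purchase, Variant A: 35×82/139 = 20.647
  Purchase, Variant B: 35×57/139 = 14.353
  Add-to-cart, Variant A: 71×82/139 = 41.885
  Add-to-cart, Variant B: 71×57/139 = 29.115
  Bounce, Variant A: 33×82/139 = 19.468
  Bounce, Variant B: 33×57/139 = 13.532
Contributions (O − E)²/E:
  (12 − 20.647)²/20.647 = 3.6214
  (23 − 14.353)²/14.353 = 5.2094
  (44 − 41.885)²/41.885 = 0.1068
  (27 − 29.115)²/29.115 = 0.1536
  (26 − 19.468)²/19.468 = 2.1916
  (7 − 13.532)²/13.532 = 3.1530
χ² = 3.6214 + 5.2094 + 0.1068 + 0.1536 + 2.1916 + 3.1530 = 14.44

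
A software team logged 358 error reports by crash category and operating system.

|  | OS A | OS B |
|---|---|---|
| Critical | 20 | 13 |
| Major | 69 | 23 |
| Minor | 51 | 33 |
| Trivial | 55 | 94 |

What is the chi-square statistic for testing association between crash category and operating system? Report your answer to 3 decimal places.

Row totals: 33, 92, 84, 149. Column totals: 195, 163. Grand total N = 358.
Expected counts (row total × column total / N):
  Critical, OS A: 33×195/358 = 17.9749
  Critical, OS B: 33×163/358 = 15.0251
  Major, OS A: 92×195/358 = 50.1117
  Major, OS B: 92×163/358 = 41.8883
  Minor, OS A: 84×195/358 = 45.7542
  Minor, OS B: 84×163/358 = 38.2458
  Trivial, OS A: 149×195/358 = 81.1592
  Trivial, OS B: 149×163/358 = 67.8408
Contributions (O − E)²/E:
  (20 − 17.9749)²/17.9749 = 0.2282
  (13 − 15.0251)²/15.0251 = 0.2729
  (69 − 50.1117)²/50.1117 = 7.1195
  (23 − 41.8883)²/41.8883 = 8.5171
  (51 − 45.7542)²/45.7542 = 0.6014
  (33 − 38.2458)²/38.2458 = 0.7195
  (55 − 81.1592)²/81.1592 = 8.4316
  (94 − 67.8408)²/67.8408 = 10.0869
χ² = 0.2282 + 0.2729 + 7.1195 + 8.5171 + 0.6014 + 0.7195 + 8.4316 + 10.0869 = 35.977

35.977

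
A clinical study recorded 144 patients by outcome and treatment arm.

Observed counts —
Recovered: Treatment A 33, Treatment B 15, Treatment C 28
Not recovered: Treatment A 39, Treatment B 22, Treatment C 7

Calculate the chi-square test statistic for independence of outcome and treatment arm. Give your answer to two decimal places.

14.02

Row totals: 76, 68. Column totals: 72, 37, 35. Grand total N = 144.
Expected counts (row total × column total / N):
  Recovered, Treatment A: 76×72/144 = 38.000
  Recovered, Treatment B: 76×37/144 = 19.528
  Recovered, Treatment C: 76×35/144 = 18.472
  Not recovered, Treatment A: 68×72/144 = 34.000
  Not recovered, Treatment B: 68×37/144 = 17.472
  Not recovered, Treatment C: 68×35/144 = 16.528
Contributions (O − E)²/E:
  (33 − 38.000)²/38.000 = 0.6579
  (15 − 19.528)²/19.528 = 1.0499
  (28 − 18.472)²/18.472 = 4.9146
  (39 − 34.000)²/34.000 = 0.7353
  (22 − 17.472)²/17.472 = 1.1735
  (7 − 16.528)²/16.528 = 5.4927
χ² = 0.6579 + 1.0499 + 4.9146 + 0.7353 + 1.1735 + 5.4927 = 14.02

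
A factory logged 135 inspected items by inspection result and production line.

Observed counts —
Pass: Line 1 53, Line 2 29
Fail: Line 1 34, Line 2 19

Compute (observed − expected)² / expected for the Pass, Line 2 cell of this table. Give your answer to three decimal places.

Row total (Pass) = 82; column total (Line 2) = 48; N = 135.
Expected count E = 82 × 48 / 135 = 29.1556.
Contribution = (O − E)²/E = (29 − 29.1556)² / 29.1556 = 0.001.

0.001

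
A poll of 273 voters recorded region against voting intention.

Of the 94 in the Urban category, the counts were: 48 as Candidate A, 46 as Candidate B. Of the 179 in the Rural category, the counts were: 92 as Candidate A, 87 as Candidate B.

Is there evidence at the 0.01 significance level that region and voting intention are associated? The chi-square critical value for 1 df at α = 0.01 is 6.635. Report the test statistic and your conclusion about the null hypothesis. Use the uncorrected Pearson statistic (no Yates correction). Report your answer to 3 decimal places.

Row totals: 94, 179. Column totals: 140, 133. Grand total N = 273.
Expected counts (row total × column total / N):
  Urban, Candidate A: 94×140/273 = 48.2051
  Urban, Candidate B: 94×133/273 = 45.7949
  Rural, Candidate A: 179×140/273 = 91.7949
  Rural, Candidate B: 179×133/273 = 87.2051
Contributions (O − E)²/E:
  (48 − 48.2051)²/48.2051 = 0.0009
  (46 − 45.7949)²/45.7949 = 0.0009
  (92 − 91.7949)²/91.7949 = 0.0005
  (87 − 87.2051)²/87.2051 = 0.0005
χ² = 0.0009 + 0.0009 + 0.0005 + 0.0005 = 0.003
df = (2−1)(2−1) = 1. Since 0.003 < 6.635, fail to reject the null hypothesis of independence at α = 0.01.

0.003; fail to reject H₀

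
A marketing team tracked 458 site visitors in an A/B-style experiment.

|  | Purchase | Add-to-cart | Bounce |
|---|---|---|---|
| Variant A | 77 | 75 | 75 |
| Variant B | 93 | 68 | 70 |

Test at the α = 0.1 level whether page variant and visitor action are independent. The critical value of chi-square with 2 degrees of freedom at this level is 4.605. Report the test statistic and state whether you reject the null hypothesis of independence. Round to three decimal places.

1.986; fail to reject H₀

Row totals: 227, 231. Column totals: 170, 143, 145. Grand total N = 458.
Expected counts (row total × column total / N):
  Variant A, Purchase: 227×170/458 = 84.2576
  Variant A, Add-to-cart: 227×143/458 = 70.8755
  Variant A, Bounce: 227×145/458 = 71.8668
  Variant B, Purchase: 231×170/458 = 85.7424
  Variant B, Add-to-cart: 231×143/458 = 72.1245
  Variant B, Bounce: 231×145/458 = 73.1332
Contributions (O − E)²/E:
  (77 − 84.2576)²/84.2576 = 0.6251
  (75 − 70.8755)²/70.8755 = 0.2400
  (75 − 71.8668)²/71.8668 = 0.1366
  (93 − 85.7424)²/85.7424 = 0.6143
  (68 − 72.1245)²/72.1245 = 0.2359
  (70 − 73.1332)²/73.1332 = 0.1342
χ² = 0.6251 + 0.2400 + 0.1366 + 0.6143 + 0.2359 + 0.1342 = 1.986
df = (2−1)(3−1) = 2. Since 1.986 < 4.605, fail to reject the null hypothesis of independence at α = 0.1.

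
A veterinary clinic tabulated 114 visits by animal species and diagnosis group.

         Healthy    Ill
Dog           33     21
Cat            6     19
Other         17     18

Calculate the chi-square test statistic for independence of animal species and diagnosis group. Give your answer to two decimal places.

9.42

Row totals: 54, 25, 35. Column totals: 56, 58. Grand total N = 114.
Expected counts (row total × column total / N):
  Dog, Healthy: 54×56/114 = 26.526
  Dog, Ill: 54×58/114 = 27.474
  Cat, Healthy: 25×56/114 = 12.281
  Cat, Ill: 25×58/114 = 12.719
  Other, Healthy: 35×56/114 = 17.193
  Other, Ill: 35×58/114 = 17.807
Contributions (O − E)²/E:
  (33 − 26.526)²/26.526 = 1.5801
  (21 − 27.474)²/27.474 = 1.5255
  (6 − 12.281)²/12.281 = 3.2124
  (19 − 12.719)²/12.719 = 3.1017
  (17 − 17.193)²/17.193 = 0.0022
  (18 − 17.807)²/17.807 = 0.0021
χ² = 1.5801 + 1.5255 + 3.2124 + 3.1017 + 0.0022 + 0.0021 = 9.42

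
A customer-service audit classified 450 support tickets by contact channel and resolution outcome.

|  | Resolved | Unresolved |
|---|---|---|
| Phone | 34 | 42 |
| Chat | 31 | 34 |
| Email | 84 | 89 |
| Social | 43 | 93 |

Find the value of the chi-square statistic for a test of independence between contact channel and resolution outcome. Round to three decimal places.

10.043

Row totals: 76, 65, 173, 136. Column totals: 192, 258. Grand total N = 450.
Expected counts (row total × column total / N):
  Phone, Resolved: 76×192/450 = 32.42667
  Phone, Unresolved: 76×258/450 = 43.57333
  Chat, Resolved: 65×192/450 = 27.73333
  Chat, Unresolved: 65×258/450 = 37.26667
  Email, Resolved: 173×192/450 = 73.81333
  Email, Unresolved: 173×258/450 = 99.18667
  Social, Resolved: 136×192/450 = 58.02667
  Social, Unresolved: 136×258/450 = 77.97333
Contributions (O − E)²/E:
  (34 − 32.42667)²/32.42667 = 0.0763
  (42 − 43.57333)²/43.57333 = 0.0568
  (31 − 27.73333)²/27.73333 = 0.3848
  (34 − 37.26667)²/37.26667 = 0.2863
  (84 − 73.81333)²/73.81333 = 1.4058
  (89 − 99.18667)²/99.18667 = 1.0462
  (43 − 58.02667)²/58.02667 = 3.8913
  (93 − 77.97333)²/77.97333 = 2.8959
χ² = 0.0763 + 0.0568 + 0.3848 + 0.2863 + 1.4058 + 1.0462 + 3.8913 + 2.8959 = 10.043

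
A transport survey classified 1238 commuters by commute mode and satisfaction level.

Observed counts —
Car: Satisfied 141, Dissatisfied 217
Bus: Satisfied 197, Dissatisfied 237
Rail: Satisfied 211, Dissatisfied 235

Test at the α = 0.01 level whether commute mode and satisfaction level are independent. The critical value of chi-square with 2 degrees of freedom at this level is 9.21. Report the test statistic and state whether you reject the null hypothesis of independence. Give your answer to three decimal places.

Row totals: 358, 434, 446. Column totals: 549, 689. Grand total N = 1238.
Expected counts (row total × column total / N):
  Car, Satisfied: 358×549/1238 = 158.7577
  Car, Dissatisfied: 358×689/1238 = 199.2423
  Bus, Satisfied: 434×549/1238 = 192.4604
  Bus, Dissatisfied: 434×689/1238 = 241.5396
  Rail, Satisfied: 446×549/1238 = 197.7819
  Rail, Dissatisfied: 446×689/1238 = 248.2181
Contributions (O − E)²/E:
  (141 − 158.7577)²/158.7577 = 1.9863
  (217 − 199.2423)²/199.2423 = 1.5827
  (197 − 192.4604)²/192.4604 = 0.1071
  (237 − 241.5396)²/241.5396 = 0.0853
  (211 − 197.7819)²/197.7819 = 0.8834
  (235 − 248.2181)²/248.2181 = 0.7039
χ² = 1.9863 + 1.5827 + 0.1071 + 0.0853 + 0.8834 + 0.7039 = 5.349
df = (3−1)(2−1) = 2. Since 5.349 < 9.21, fail to reject the null hypothesis of independence at α = 0.01.

5.349; fail to reject H₀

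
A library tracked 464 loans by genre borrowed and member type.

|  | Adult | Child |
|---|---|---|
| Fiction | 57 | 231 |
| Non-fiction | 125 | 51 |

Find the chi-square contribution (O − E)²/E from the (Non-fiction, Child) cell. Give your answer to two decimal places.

29.28

Row total (Non-fiction) = 176; column total (Child) = 282; N = 464.
Expected count E = 176 × 282 / 464 = 106.9655.
Contribution = (O − E)²/E = (51 − 106.9655)² / 106.9655 = 29.28.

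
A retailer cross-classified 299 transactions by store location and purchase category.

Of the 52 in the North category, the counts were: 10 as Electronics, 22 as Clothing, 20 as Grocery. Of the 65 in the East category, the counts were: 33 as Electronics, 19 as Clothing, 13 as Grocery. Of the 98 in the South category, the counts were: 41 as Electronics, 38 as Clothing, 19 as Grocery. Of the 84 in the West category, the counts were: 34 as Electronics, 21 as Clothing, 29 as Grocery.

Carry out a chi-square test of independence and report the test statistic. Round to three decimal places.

Row totals: 52, 65, 98, 84. Column totals: 118, 100, 81. Grand total N = 299.
Expected counts (row total × column total / N):
  North, Electronics: 52×118/299 = 20.5217
  North, Clothing: 52×100/299 = 17.3913
  North, Grocery: 52×81/299 = 14.0870
  East, Electronics: 65×118/299 = 25.6522
  East, Clothing: 65×100/299 = 21.7391
  East, Grocery: 65×81/299 = 17.6087
  South, Electronics: 98×118/299 = 38.6756
  South, Clothing: 98×100/299 = 32.7759
  South, Grocery: 98×81/299 = 26.5485
  West, Electronics: 84×118/299 = 33.1505
  West, Clothing: 84×100/299 = 28.0936
  West, Grocery: 84×81/299 = 22.7559
Contributions (O − E)²/E:
  (10 − 20.5217)²/20.5217 = 5.3946
  (22 − 17.3913)²/17.3913 = 1.2213
  (20 − 14.0870)²/14.0870 = 2.4820
  (33 − 25.6522)²/25.6522 = 2.1047
  (19 − 21.7391)²/21.7391 = 0.3451
  (13 − 17.6087)²/17.6087 = 1.2062
  (41 − 38.6756)²/38.6756 = 0.1397
  (38 − 32.7759)²/32.7759 = 0.8327
  (19 − 26.5485)²/26.5485 = 2.1463
  (34 − 33.1505)²/33.1505 = 0.0218
  (21 − 28.0936)²/28.0936 = 1.7911
  (29 − 22.7559)²/22.7559 = 1.7133
χ² = 5.3946 + 1.2213 + 2.4820 + 2.1047 + 0.3451 + 1.2062 + 0.1397 + 0.8327 + 2.1463 + 0.0218 + 1.7911 + 1.7133 = 19.399

19.399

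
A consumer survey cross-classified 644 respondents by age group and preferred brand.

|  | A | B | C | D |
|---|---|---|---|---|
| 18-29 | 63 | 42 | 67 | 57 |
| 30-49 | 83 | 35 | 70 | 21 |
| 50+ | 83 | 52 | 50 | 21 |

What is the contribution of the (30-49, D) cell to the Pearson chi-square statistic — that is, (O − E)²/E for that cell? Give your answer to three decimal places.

3.855

Row total (30-49) = 209; column total (D) = 99; N = 644.
Expected count E = 209 × 99 / 644 = 32.1289.
Contribution = (O − E)²/E = (21 − 32.1289)² / 32.1289 = 3.855.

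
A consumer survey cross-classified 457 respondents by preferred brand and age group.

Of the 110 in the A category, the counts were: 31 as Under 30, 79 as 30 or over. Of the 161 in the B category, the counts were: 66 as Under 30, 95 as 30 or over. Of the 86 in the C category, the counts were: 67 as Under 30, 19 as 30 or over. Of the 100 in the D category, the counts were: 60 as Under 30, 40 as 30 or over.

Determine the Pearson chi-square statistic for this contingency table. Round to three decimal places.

Row totals: 110, 161, 86, 100. Column totals: 224, 233. Grand total N = 457.
Expected counts (row total × column total / N):
  A, Under 30: 110×224/457 = 53.9168
  A, 30 or over: 110×233/457 = 56.0832
  B, Under 30: 161×224/457 = 78.9147
  B, 30 or over: 161×233/457 = 82.0853
  C, Under 30: 86×224/457 = 42.1532
  C, 30 or over: 86×233/457 = 43.8468
  D, Under 30: 100×224/457 = 49.0153
  D, 30 or over: 100×233/457 = 50.9847
Contributions (O − E)²/E:
  (31 − 53.9168)²/53.9168 = 9.7406
  (79 − 56.0832)²/56.0832 = 9.3643
  (66 − 78.9147)²/78.9147 = 2.1135
  (95 − 82.0853)²/82.0853 = 2.0319
  (67 − 42.1532)²/42.1532 = 14.6457
  (19 − 43.8468)²/43.8468 = 14.0800
  (60 − 49.0153)²/49.0153 = 2.4618
  (40 − 50.9847)²/50.9847 = 2.3667
χ² = 9.7406 + 9.3643 + 2.1135 + 2.0319 + 14.6457 + 14.0800 + 2.4618 + 2.3667 = 56.805

56.805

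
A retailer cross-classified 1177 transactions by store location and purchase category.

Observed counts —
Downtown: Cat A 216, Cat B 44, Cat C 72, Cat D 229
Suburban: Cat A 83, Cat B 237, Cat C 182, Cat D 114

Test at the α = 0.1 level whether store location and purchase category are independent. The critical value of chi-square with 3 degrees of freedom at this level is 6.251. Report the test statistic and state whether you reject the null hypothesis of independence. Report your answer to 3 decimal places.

275.946; reject H₀

Row totals: 561, 616. Column totals: 299, 281, 254, 343. Grand total N = 1177.
Expected counts (row total × column total / N):
  Downtown, Cat A: 561×299/1177 = 142.51402
  Downtown, Cat B: 561×281/1177 = 133.93458
  Downtown, Cat C: 561×254/1177 = 121.06542
  Downtown, Cat D: 561×343/1177 = 163.48598
  Suburban, Cat A: 616×299/1177 = 156.48598
  Suburban, Cat B: 616×281/1177 = 147.06542
  Suburban, Cat C: 616×254/1177 = 132.93458
  Suburban, Cat D: 616×343/1177 = 179.51402
Contributions (O − E)²/E:
  (216 − 142.51402)²/142.51402 = 37.8923
  (44 − 133.93458)²/133.93458 = 60.3894
  (72 − 121.06542)²/121.06542 = 19.8852
  (229 − 163.48598)²/163.48598 = 26.2535
  (83 − 156.48598)²/156.48598 = 34.5091
  (237 − 147.06542)²/147.06542 = 54.9975
  (182 − 132.93458)²/132.93458 = 18.1098
  (114 − 179.51402)²/179.51402 = 23.9095
χ² = 37.8923 + 60.3894 + 19.8852 + 26.2535 + 34.5091 + 54.9975 + 18.1098 + 23.9095 = 275.946
df = (2−1)(4−1) = 3. Since 275.946 > 6.251, reject the null hypothesis of independence at α = 0.1.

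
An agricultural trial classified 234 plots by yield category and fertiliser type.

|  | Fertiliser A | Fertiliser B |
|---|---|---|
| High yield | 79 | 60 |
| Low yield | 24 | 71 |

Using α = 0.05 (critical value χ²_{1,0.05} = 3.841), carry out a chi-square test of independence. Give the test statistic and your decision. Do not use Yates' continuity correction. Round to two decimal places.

Row totals: 139, 95. Column totals: 103, 131. Grand total N = 234.
Expected counts (row total × column total / N):
  High yield, Fertiliser A: 139×103/234 = 61.184
  High yield, Fertiliser B: 139×131/234 = 77.816
  Low yield, Fertiliser A: 95×103/234 = 41.816
  Low yield, Fertiliser B: 95×131/234 = 53.184
Contributions (O − E)²/E:
  (79 − 61.184)²/61.184 = 5.1878
  (60 − 77.816)²/77.816 = 4.0790
  (24 − 41.816)²/41.816 = 7.5906
  (71 − 53.184)²/53.184 = 5.9681
χ² = 5.1878 + 4.0790 + 7.5906 + 5.9681 = 22.83
df = (2−1)(2−1) = 1. Since 22.83 > 3.841, reject the null hypothesis of independence at α = 0.05.

22.83; reject H₀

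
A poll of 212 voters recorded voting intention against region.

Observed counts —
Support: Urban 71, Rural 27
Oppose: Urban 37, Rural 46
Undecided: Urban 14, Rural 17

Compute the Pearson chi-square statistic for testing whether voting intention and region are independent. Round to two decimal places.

Row totals: 98, 83, 31. Column totals: 122, 90. Grand total N = 212.
Expected counts (row total × column total / N):
  Support, Urban: 98×122/212 = 56.396
  Support, Rural: 98×90/212 = 41.604
  Oppose, Urban: 83×122/212 = 47.764
  Oppose, Rural: 83×90/212 = 35.236
  Undecided, Urban: 31×122/212 = 17.840
  Undecided, Rural: 31×90/212 = 13.160
Contributions (O − E)²/E:
  (71 − 56.396)²/56.396 = 3.7818
  (27 − 41.604)²/41.604 = 5.1264
  (37 − 47.764)²/47.764 = 2.4258
  (46 − 35.236)²/35.236 = 3.2882
  (14 − 17.840)²/17.840 = 0.8265
  (17 − 13.160)²/13.160 = 1.1205
χ² = 3.7818 + 5.1264 + 2.4258 + 3.2882 + 0.8265 + 1.1205 = 16.57

16.57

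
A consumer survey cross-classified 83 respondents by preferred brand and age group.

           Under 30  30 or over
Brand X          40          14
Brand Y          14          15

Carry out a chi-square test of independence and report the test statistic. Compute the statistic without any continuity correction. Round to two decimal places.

Row totals: 54, 29. Column totals: 54, 29. Grand total N = 83.
Expected counts (row total × column total / N):
  Brand X, Under 30: 54×54/83 = 35.133
  Brand X, 30 or over: 54×29/83 = 18.867
  Brand Y, Under 30: 29×54/83 = 18.867
  Brand Y, 30 or over: 29×29/83 = 10.133
Contributions (O − E)²/E:
  (40 − 35.133)²/35.133 = 0.6742
  (14 − 18.867)²/18.867 = 1.2555
  (14 − 18.867)²/18.867 = 1.2555
  (15 − 10.133)²/10.133 = 2.3377
χ² = 0.6742 + 1.2555 + 1.2555 + 2.3377 = 5.52

5.52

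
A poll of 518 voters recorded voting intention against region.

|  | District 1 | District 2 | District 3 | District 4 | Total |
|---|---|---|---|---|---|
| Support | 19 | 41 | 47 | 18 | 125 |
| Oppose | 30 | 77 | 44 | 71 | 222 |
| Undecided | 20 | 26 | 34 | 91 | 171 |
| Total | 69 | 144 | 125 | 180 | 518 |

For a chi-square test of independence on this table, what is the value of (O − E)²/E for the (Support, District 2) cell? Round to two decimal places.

1.12

Row total (Support) = 125; column total (District 2) = 144; N = 518.
Expected count E = 125 × 144 / 518 = 34.749.
Contribution = (O − E)²/E = (41 − 34.749)² / 34.749 = 1.12.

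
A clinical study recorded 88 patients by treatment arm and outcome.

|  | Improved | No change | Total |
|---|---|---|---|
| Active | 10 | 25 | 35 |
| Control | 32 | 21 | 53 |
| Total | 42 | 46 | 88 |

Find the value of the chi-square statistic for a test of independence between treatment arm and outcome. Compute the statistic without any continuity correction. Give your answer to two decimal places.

8.55

Grand total N = 88.
Expected counts (row total × column total / N):
  Active, Improved: 35×42/88 = 16.705
  Active, No change: 35×46/88 = 18.295
  Control, Improved: 53×42/88 = 25.295
  Control, No change: 53×46/88 = 27.705
Contributions (O − E)²/E:
  (10 − 16.705)²/16.705 = 2.6912
  (25 − 18.295)²/18.295 = 2.4573
  (32 − 25.295)²/25.295 = 1.7773
  (21 − 27.705)²/27.705 = 1.6227
χ² = 2.6912 + 2.4573 + 1.7773 + 1.6227 = 8.55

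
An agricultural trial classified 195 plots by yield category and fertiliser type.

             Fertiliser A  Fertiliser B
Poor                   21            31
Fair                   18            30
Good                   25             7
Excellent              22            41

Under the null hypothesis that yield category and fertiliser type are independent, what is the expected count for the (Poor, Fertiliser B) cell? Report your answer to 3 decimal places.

Row total (Poor) = 52; column total (Fertiliser B) = 109; grand total N = 195.
Expected count = (row total × column total) / N = 52 × 109 / 195 = 29.067.

29.067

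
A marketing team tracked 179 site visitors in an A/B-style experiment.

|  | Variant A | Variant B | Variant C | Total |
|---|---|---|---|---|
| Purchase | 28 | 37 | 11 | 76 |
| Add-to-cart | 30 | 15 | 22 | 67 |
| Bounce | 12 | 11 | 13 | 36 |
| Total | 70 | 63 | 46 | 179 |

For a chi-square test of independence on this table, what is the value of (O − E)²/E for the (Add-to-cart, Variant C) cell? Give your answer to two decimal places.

Row total (Add-to-cart) = 67; column total (Variant C) = 46; N = 179.
Expected count E = 67 × 46 / 179 = 17.218.
Contribution = (O − E)²/E = (22 − 17.218)² / 17.218 = 1.33.

1.33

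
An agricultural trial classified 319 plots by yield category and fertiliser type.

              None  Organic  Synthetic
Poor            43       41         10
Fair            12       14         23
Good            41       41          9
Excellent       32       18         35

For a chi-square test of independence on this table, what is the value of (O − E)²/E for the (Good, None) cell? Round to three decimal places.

0.551

Row total (Good) = 91; column total (None) = 128; N = 319.
Expected count E = 91 × 128 / 319 = 36.51411.
Contribution = (O − E)²/E = (41 − 36.51411)² / 36.51411 = 0.551.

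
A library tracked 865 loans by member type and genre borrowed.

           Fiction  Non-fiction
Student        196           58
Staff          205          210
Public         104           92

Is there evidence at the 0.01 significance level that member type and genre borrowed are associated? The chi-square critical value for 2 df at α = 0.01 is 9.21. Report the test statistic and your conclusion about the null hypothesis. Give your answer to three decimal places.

52.953; reject H₀

Row totals: 254, 415, 196. Column totals: 505, 360. Grand total N = 865.
Expected counts (row total × column total / N):
  Student, Fiction: 254×505/865 = 148.2890
  Student, Non-fiction: 254×360/865 = 105.7110
  Staff, Fiction: 415×505/865 = 242.2832
  Staff, Non-fiction: 415×360/865 = 172.7168
  Public, Fiction: 196×505/865 = 114.4277
  Public, Non-fiction: 196×360/865 = 81.5723
Contributions (O − E)²/E:
  (196 − 148.2890)²/148.2890 = 15.3507
  (58 − 105.7110)²/105.7110 = 21.5336
  (205 − 242.2832)²/242.2832 = 5.7372
  (210 − 172.7168)²/172.7168 = 8.0481
  (104 − 114.4277)²/114.4277 = 0.9503
  (92 − 81.5723)²/81.5723 = 1.3330
χ² = 15.3507 + 21.5336 + 5.7372 + 8.0481 + 0.9503 + 1.3330 = 52.953
df = (3−1)(2−1) = 2. Since 52.953 > 9.21, reject the null hypothesis of independence at α = 0.01.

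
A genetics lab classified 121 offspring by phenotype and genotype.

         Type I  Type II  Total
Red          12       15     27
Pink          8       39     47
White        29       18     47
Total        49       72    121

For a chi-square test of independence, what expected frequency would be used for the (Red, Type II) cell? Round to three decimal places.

16.066

Row total (Red) = 27; column total (Type II) = 72; grand total N = 121.
Expected count = (row total × column total) / N = 27 × 72 / 121 = 16.066.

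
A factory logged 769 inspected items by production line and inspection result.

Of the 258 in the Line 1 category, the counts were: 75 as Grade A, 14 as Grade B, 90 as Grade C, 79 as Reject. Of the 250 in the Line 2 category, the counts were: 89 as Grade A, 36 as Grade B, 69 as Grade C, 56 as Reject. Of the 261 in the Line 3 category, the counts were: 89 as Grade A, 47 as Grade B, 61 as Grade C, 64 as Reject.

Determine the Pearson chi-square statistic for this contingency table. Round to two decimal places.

Row totals: 258, 250, 261. Column totals: 253, 97, 220, 199. Grand total N = 769.
Expected counts (row total × column total / N):
  Line 1, Grade A: 258×253/769 = 84.882
  Line 1, Grade B: 258×97/769 = 32.544
  Line 1, Grade C: 258×220/769 = 73.810
  Line 1, Reject: 258×199/769 = 66.765
  Line 2, Grade A: 250×253/769 = 82.250
  Line 2, Grade B: 250×97/769 = 31.534
  Line 2, Grade C: 250×220/769 = 71.521
  Line 2, Reject: 250×199/769 = 64.694
  Line 3, Grade A: 261×253/769 = 85.869
  Line 3, Grade B: 261×97/769 = 32.922
  Line 3, Grade C: 261×220/769 = 74.668
  Line 3, Reject: 261×199/769 = 67.541
Contributions (O − E)²/E:
  (75 − 84.882)²/84.882 = 1.1505
  (14 − 32.544)²/32.544 = 10.5666
  (90 − 73.810)²/73.810 = 3.5512
  (79 − 66.765)²/66.765 = 2.2421
  (89 − 82.250)²/82.250 = 0.5540
  (36 − 31.534)²/31.534 = 0.6325
  (69 − 71.521)²/71.521 = 0.0889
  (56 − 64.694)²/64.694 = 1.1684
  (89 − 85.869)²/85.869 = 0.1142
  (47 − 32.922)²/32.922 = 6.0200
  (61 − 74.668)²/74.668 = 2.5019
  (64 − 67.541)²/67.541 = 0.1856
χ² = 1.1505 + 10.5666 + 3.5512 + 2.2421 + 0.5540 + 0.6325 + 0.0889 + 1.1684 + 0.1142 + 6.0200 + 2.5019 + 0.1856 = 28.78

28.78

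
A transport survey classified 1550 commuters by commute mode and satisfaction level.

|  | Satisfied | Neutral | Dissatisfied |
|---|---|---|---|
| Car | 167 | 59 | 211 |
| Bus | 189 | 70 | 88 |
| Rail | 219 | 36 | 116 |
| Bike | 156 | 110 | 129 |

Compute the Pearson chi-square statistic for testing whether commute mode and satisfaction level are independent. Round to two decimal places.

102.43

Row totals: 437, 347, 371, 395. Column totals: 731, 275, 544. Grand total N = 1550.
Expected counts (row total × column total / N):
  Car, Satisfied: 437×731/1550 = 206.095
  Car, Neutral: 437×275/1550 = 77.532
  Car, Dissatisfied: 437×544/1550 = 153.373
  Bus, Satisfied: 347×731/1550 = 163.650
  Bus, Neutral: 347×275/1550 = 61.565
  Bus, Dissatisfied: 347×544/1550 = 121.786
  Rail, Satisfied: 371×731/1550 = 174.968
  Rail, Neutral: 371×275/1550 = 65.823
  Rail, Dissatisfied: 371×544/1550 = 130.209
  Bike, Satisfied: 395×731/1550 = 186.287
  Bike, Neutral: 395×275/1550 = 70.081
  Bike, Dissatisfied: 395×544/1550 = 138.632
Contributions (O − E)²/E:
  (167 − 206.095)²/206.095 = 7.4161
  (59 − 77.532)²/77.532 = 4.4296
  (211 − 153.373)²/153.373 = 21.6523
  (189 − 163.650)²/163.650 = 3.9268
  (70 − 61.565)²/61.565 = 1.1557
  (88 − 121.786)²/121.786 = 9.3729
  (219 − 174.968)²/174.968 = 11.0810
  (36 − 65.823)²/65.823 = 13.5122
  (116 − 130.209)²/130.209 = 1.5506
  (156 − 186.287)²/186.287 = 4.9241
  (110 − 70.081)²/70.081 = 22.7384
  (129 − 138.632)²/138.632 = 0.6692
χ² = 7.4161 + 4.4296 + 21.6523 + 3.9268 + 1.1557 + 9.3729 + 11.0810 + 13.5122 + 1.5506 + 4.9241 + 22.7384 + 0.6692 = 102.43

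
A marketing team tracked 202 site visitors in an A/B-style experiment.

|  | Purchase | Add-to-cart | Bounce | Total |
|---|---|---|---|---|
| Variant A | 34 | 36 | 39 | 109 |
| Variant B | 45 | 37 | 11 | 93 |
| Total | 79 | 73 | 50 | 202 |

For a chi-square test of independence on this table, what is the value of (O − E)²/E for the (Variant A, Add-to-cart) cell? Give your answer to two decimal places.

Row total (Variant A) = 109; column total (Add-to-cart) = 73; N = 202.
Expected count E = 109 × 73 / 202 = 39.3911.
Contribution = (O − E)²/E = (36 − 39.3911)² / 39.3911 = 0.29.

0.29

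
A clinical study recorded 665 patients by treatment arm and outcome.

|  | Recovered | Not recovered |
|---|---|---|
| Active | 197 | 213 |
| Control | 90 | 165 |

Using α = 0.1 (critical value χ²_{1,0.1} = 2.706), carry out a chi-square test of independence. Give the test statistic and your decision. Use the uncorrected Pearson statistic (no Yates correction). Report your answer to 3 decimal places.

10.426; reject H₀

Row totals: 410, 255. Column totals: 287, 378. Grand total N = 665.
Expected counts (row total × column total / N):
  Active, Recovered: 410×287/665 = 176.9474
  Active, Not recovered: 410×378/665 = 233.0526
  Control, Recovered: 255×287/665 = 110.0526
  Control, Not recovered: 255×378/665 = 144.9474
Contributions (O − E)²/E:
  (197 − 176.9474)²/176.9474 = 2.2725
  (213 − 233.0526)²/233.0526 = 1.7254
  (90 − 110.0526)²/110.0526 = 3.6538
  (165 − 144.9474)²/144.9474 = 2.7742
χ² = 2.2725 + 1.7254 + 3.6538 + 2.7742 = 10.426
df = (2−1)(2−1) = 1. Since 10.426 > 2.706, reject the null hypothesis of independence at α = 0.1.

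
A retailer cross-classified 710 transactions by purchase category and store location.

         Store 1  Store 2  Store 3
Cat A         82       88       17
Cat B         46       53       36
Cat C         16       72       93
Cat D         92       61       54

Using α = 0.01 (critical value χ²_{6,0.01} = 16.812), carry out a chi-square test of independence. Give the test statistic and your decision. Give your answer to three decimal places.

Row totals: 187, 135, 181, 207. Column totals: 236, 274, 200. Grand total N = 710.
Expected counts (row total × column total / N):
  Cat A, Store 1: 187×236/710 = 62.1577
  Cat A, Store 2: 187×274/710 = 72.1662
  Cat A, Store 3: 187×200/710 = 52.6761
  Cat B, Store 1: 135×236/710 = 44.8732
  Cat B, Store 2: 135×274/710 = 52.0986
  Cat B, Store 3: 135×200/710 = 38.0282
  Cat C, Store 1: 181×236/710 = 60.1634
  Cat C, Store 2: 181×274/710 = 69.8507
  Cat C, Store 3: 181×200/710 = 50.9859
  Cat D, Store 1: 207×236/710 = 68.8056
  Cat D, Store 2: 207×274/710 = 79.8845
  Cat D, Store 3: 207×200/710 = 58.3099
Contributions (O − E)²/E:
  (82 − 62.1577)²/62.1577 = 6.3342
  (88 − 72.1662)²/72.1662 = 3.4741
  (17 − 52.6761)²/52.6761 = 24.1625
  (46 − 44.8732)²/44.8732 = 0.0283
  (53 − 52.0986)²/52.0986 = 0.0156
  (36 − 38.0282)²/38.0282 = 0.1082
  (16 − 60.1634)²/60.1634 = 32.4185
  (72 − 69.8507)²/69.8507 = 0.0661
  (93 − 50.9859)²/50.9859 = 34.6210
  (92 − 68.8056)²/68.8056 = 7.8188
  (61 − 79.8845)²/79.8845 = 4.4642
  (54 − 58.3099)²/58.3099 = 0.3186
χ² = 6.3342 + 3.4741 + 24.1625 + 0.0283 + 0.0156 + 0.1082 + 32.4185 + 0.0661 + 34.6210 + 7.8188 + 4.4642 + 0.3186 = 113.830
df = (4−1)(3−1) = 6. Since 113.830 > 16.812, reject the null hypothesis of independence at α = 0.01.

113.830; reject H₀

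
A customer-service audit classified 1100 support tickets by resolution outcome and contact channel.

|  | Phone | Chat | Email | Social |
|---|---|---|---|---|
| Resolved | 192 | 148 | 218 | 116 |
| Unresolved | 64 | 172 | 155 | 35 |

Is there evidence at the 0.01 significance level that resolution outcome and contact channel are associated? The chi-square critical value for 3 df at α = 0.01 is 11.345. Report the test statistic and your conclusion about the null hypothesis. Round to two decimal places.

67.40; reject H₀

Row totals: 674, 426. Column totals: 256, 320, 373, 151. Grand total N = 1100.
Expected counts (row total × column total / N):
  Resolved, Phone: 674×256/1100 = 156.858
  Resolved, Chat: 674×320/1100 = 196.073
  Resolved, Email: 674×373/1100 = 228.547
  Resolved, Social: 674×151/1100 = 92.522
  Unresolved, Phone: 426×256/1100 = 99.142
  Unresolved, Chat: 426×320/1100 = 123.927
  Unresolved, Email: 426×373/1100 = 144.453
  Unresolved, Social: 426×151/1100 = 58.478
Contributions (O − E)²/E:
  (192 − 156.858)²/156.858 = 7.8731
  (148 − 196.073)²/196.073 = 11.7865
  (218 − 228.547)²/228.547 = 0.4867
  (116 − 92.522)²/92.522 = 5.9577
  (64 − 99.142)²/99.142 = 12.4565
  (172 − 123.927)²/123.927 = 18.6482
  (155 − 144.453)²/144.453 = 0.7701
  (35 − 58.478)²/58.478 = 9.4260
χ² = 7.8731 + 11.7865 + 0.4867 + 5.9577 + 12.4565 + 18.6482 + 0.7701 + 9.4260 = 67.40
df = (2−1)(4−1) = 3. Since 67.40 > 11.345, reject the null hypothesis of independence at α = 0.01.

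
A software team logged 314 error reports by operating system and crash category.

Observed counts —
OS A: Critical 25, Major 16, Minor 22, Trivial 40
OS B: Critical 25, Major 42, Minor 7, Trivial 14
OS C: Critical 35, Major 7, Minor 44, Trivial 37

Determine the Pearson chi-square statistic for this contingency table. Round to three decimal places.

72.211

Row totals: 103, 88, 123. Column totals: 85, 65, 73, 91. Grand total N = 314.
Expected counts (row total × column total / N):
  OS A, Critical: 103×85/314 = 27.88217
  OS A, Major: 103×65/314 = 21.32166
  OS A, Minor: 103×73/314 = 23.94586
  OS A, Trivial: 103×91/314 = 29.85032
  OS B, Critical: 88×85/314 = 23.82166
  OS B, Major: 88×65/314 = 18.21656
  OS B, Minor: 88×73/314 = 20.45860
  OS B, Trivial: 88×91/314 = 25.50318
  OS C, Critical: 123×85/314 = 33.29618
  OS C, Major: 123×65/314 = 25.46178
  OS C, Minor: 123×73/314 = 28.59554
  OS C, Trivial: 123×91/314 = 35.64650
Contributions (O − E)²/E:
  (25 − 27.88217)²/27.88217 = 0.2979
  (16 − 21.32166)²/21.32166 = 1.3282
  (22 − 23.94586)²/23.94586 = 0.1581
  (40 − 29.85032)²/29.85032 = 3.4511
  (25 − 23.82166)²/23.82166 = 0.0583
  (42 − 18.21656)²/18.21656 = 31.0515
  (7 − 20.45860)²/20.45860 = 8.8537
  (14 − 25.50318)²/25.50318 = 5.1885
  (35 − 33.29618)²/33.29618 = 0.0872
  (7 − 25.46178)²/25.46178 = 13.3862
  (44 − 28.59554)²/28.59554 = 8.2984
  (37 − 35.64650)²/35.64650 = 0.0514
χ² = 0.2979 + 1.3282 + 0.1581 + 3.4511 + 0.0583 + 31.0515 + 8.8537 + 5.1885 + 0.0872 + 13.3862 + 8.2984 + 0.0514 = 72.211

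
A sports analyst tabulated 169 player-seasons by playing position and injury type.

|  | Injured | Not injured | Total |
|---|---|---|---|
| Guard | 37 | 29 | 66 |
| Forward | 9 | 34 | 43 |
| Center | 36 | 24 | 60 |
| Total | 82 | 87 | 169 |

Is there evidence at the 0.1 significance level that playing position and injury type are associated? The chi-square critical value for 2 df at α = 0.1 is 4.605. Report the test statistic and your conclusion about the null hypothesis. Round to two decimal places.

Grand total N = 169.
Expected counts (row total × column total / N):
  Guard, Injured: 66×82/169 = 32.024
  Guard, Not injured: 66×87/169 = 33.976
  Forward, Injured: 43×82/169 = 20.864
  Forward, Not injured: 43×87/169 = 22.136
  Center, Injured: 60×82/169 = 29.112
  Center, Not injured: 60×87/169 = 30.888
Contributions (O − E)²/E:
  (37 − 32.024)²/32.024 = 0.7732
  (29 − 33.976)²/33.976 = 0.7288
  (9 − 20.864)²/20.864 = 6.7463
  (34 − 22.136)²/22.136 = 6.3586
  (36 − 29.112)²/29.112 = 1.6297
  (24 − 30.888)²/30.888 = 1.5360
χ² = 0.7732 + 0.7288 + 6.7463 + 6.3586 + 1.6297 + 1.5360 = 17.77
df = (3−1)(2−1) = 2. Since 17.77 > 4.605, reject the null hypothesis of independence at α = 0.1.

17.77; reject H₀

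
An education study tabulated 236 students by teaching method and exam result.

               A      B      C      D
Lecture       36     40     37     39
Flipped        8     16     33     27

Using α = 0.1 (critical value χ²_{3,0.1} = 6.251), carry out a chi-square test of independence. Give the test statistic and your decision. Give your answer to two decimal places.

Row totals: 152, 84. Column totals: 44, 56, 70, 66. Grand total N = 236.
Expected counts (row total × column total / N):
  Lecture, A: 152×44/236 = 28.339
  Lecture, B: 152×56/236 = 36.068
  Lecture, C: 152×70/236 = 45.085
  Lecture, D: 152×66/236 = 42.508
  Flipped, A: 84×44/236 = 15.661
  Flipped, B: 84×56/236 = 19.932
  Flipped, C: 84×70/236 = 24.915
  Flipped, D: 84×66/236 = 23.492
Contributions (O − E)²/E:
  (36 − 28.339)²/28.339 = 2.0710
  (40 − 36.068)²/36.068 = 0.4287
  (37 − 45.085)²/45.085 = 1.4499
  (39 − 42.508)²/42.508 = 0.2895
  (8 − 15.661)²/15.661 = 3.7476
  (16 − 19.932)²/19.932 = 0.7757
  (33 − 24.915)²/24.915 = 2.6236
  (27 − 23.492)²/23.492 = 0.5238
χ² = 2.0710 + 0.4287 + 1.4499 + 0.2895 + 3.7476 + 0.7757 + 2.6236 + 0.5238 = 11.91
df = (2−1)(4−1) = 3. Since 11.91 > 6.251, reject the null hypothesis of independence at α = 0.1.

11.91; reject H₀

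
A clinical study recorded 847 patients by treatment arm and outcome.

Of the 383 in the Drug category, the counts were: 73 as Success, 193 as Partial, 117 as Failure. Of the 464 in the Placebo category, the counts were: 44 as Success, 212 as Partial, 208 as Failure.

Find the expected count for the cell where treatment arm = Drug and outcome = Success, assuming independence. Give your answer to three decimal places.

Row total (Drug) = 383; column total (Success) = 117; grand total N = 847.
Expected count = (row total × column total) / N = 383 × 117 / 847 = 52.906.

52.906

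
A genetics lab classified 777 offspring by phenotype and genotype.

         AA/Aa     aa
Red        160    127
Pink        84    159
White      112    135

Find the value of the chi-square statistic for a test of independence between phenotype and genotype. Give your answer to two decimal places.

Row totals: 287, 243, 247. Column totals: 356, 421. Grand total N = 777.
Expected counts (row total × column total / N):
  Red, AA/Aa: 287×356/777 = 131.4955
  Red, aa: 287×421/777 = 155.5045
  Pink, AA/Aa: 243×356/777 = 111.3359
  Pink, aa: 243×421/777 = 131.6641
  White, AA/Aa: 247×356/777 = 113.1686
  White, aa: 247×421/777 = 133.8314
Contributions (O − E)²/E:
  (160 − 131.4955)²/131.4955 = 6.1790
  (127 − 155.5045)²/155.5045 = 5.2250
  (84 − 111.3359)²/111.3359 = 6.7117
  (159 − 131.6641)²/131.6641 = 5.6754
  (112 − 113.1686)²/113.1686 = 0.0121
  (135 − 133.8314)²/133.8314 = 0.0102
χ² = 6.1790 + 5.2250 + 6.7117 + 5.6754 + 0.0121 + 0.0102 = 23.81

23.81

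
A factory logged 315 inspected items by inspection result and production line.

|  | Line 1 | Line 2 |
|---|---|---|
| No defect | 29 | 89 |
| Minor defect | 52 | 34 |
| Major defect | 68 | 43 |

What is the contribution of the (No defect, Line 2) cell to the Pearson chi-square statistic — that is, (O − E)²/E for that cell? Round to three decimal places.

Row total (No defect) = 118; column total (Line 2) = 166; N = 315.
Expected count E = 118 × 166 / 315 = 62.1841.
Contribution = (O − E)²/E = (89 − 62.1841)² / 62.1841 = 11.564.

11.564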